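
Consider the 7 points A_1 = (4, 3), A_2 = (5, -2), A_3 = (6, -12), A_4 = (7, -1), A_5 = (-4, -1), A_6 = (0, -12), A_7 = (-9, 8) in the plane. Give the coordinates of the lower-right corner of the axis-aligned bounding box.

x-range [-9, 7], y-range [-12, 8].
The lower-right corner is (7, -12).

(7, -12)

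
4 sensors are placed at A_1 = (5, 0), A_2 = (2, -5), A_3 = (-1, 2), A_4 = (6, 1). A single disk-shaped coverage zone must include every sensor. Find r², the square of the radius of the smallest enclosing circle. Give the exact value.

The minimum enclosing circle is determined by three boundary points: A_2, A_3, A_4.
Their circumcentre is (50/23, -18/23) with r² = 9425/529.
The farthest remaining point A_1 is at distance² 4549/529 ≤ 9425/529.

9425/529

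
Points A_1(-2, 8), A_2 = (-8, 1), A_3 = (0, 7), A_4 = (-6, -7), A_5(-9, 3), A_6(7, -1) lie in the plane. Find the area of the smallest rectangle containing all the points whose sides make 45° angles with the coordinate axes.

In coordinates u = x + y, v = x − y the rectangle is axis-aligned; the map (x,y)→(u,v) scales areas by 2.
u-values: 6, -7, 7, -13, -6, 6; range = 7 − (-13) = 20.
v-values: -10, -9, -7, 1, -12, 8; range = 8 − (-12) = 20.
Area = (20 × 20) / 2 = 200.

200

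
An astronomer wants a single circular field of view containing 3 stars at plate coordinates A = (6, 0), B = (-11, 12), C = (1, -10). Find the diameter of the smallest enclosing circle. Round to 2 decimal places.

Side lengths²: AB² = 433, AC² = 125, BC² = 628.
Since BC² = 628 ≥ 433 + 125 = 558, the angle opposite BC is not acute, so the smallest enclosing circle has BC as diameter.
Centre = midpoint of BC = (-5, 1), r² = 628/4 = 157.
Diameter = 2r = 2√157 ≈ 25.06.

25.06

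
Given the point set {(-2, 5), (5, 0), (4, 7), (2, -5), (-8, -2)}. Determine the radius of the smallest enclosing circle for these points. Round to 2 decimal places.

A smallest enclosing disk is always determined by at most three of the input points on its boundary.
The minimum enclosing circle is determined by three boundary points: (4, 7), (2, -5), (-8, -2).
Their circumcentre is (-10/7, 73/42) with r² = 100825/1764.
The farthest remaining point (5, 0) is at distance² 78229/1764 ≤ 100825/1764.
r = √(100825/1764) ≈ 7.56.

7.56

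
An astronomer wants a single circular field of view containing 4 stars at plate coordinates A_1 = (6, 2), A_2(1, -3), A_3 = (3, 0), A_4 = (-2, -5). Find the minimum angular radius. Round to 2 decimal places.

The farthest pair is A_1–A_4 with squared distance 113. The circle on this segment as diameter has centre (2, -1.5) and r² = 113/4 = 28.25.
Check A_2: distance² to centre = 3.25 ≤ 28.25, so it lies inside.
All remaining points lie in this disk, and no smaller disk contains both endpoints, so this is the minimum enclosing circle.
r = √(28.25) ≈ 5.32.

5.32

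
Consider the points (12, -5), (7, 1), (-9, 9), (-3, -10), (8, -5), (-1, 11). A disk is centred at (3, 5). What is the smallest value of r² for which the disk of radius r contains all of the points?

261

The required radius is the distance from (3, 5) to the farthest point.
Squared distances: 181, 32, 160, 261, 125, 52.
Maximum is 261, attained at (-3, -10).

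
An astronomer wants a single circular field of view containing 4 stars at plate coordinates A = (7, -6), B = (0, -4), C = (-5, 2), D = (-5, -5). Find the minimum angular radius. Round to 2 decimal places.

7.21

The farthest pair is A–C with squared distance 208. The circle on this segment as diameter has centre (1, -2) and r² = 208/4 = 52.
Check B: distance² to centre = 5 ≤ 52, so it lies inside.
All remaining points lie in this disk, and no smaller disk contains both endpoints, so this is the minimum enclosing circle.
r = √52 ≈ 7.21.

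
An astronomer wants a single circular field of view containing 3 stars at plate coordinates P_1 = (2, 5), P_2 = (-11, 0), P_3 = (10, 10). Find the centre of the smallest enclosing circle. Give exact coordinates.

Side lengths²: P_1P_2² = 194, P_1P_3² = 89, P_2P_3² = 541.
Since P_2P_3² = 541 ≥ 194 + 89 = 283, the angle opposite P_2P_3 is not acute, so the smallest enclosing circle has P_2P_3 as diameter.
Centre = midpoint of P_2P_3 = (-0.5, 5), r² = 541/4 = 135.25.
Centre = (-0.5, 5).

(-0.5, 5)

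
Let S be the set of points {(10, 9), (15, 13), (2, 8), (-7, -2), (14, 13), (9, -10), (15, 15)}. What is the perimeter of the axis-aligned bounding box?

Width = max x − min x = 15 − (-7) = 22.
Height = max y − min y = 15 − (-10) = 25.
Perimeter = 2(22 + 25) = 94.

94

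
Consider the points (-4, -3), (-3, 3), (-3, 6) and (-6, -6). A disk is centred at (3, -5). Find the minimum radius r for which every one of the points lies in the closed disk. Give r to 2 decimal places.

The required radius is the distance from (3, -5) to the farthest point.
Squared distances: 53, 100, 157, 82.
Maximum is 157, attained at (-3, 6).
r = √157 ≈ 12.53.

12.53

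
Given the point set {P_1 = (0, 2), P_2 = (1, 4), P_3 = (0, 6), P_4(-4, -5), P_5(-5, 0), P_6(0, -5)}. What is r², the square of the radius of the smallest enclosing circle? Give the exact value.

By Welzl's lemma the MEC is supported by two points (diametrically opposite) or three points (on a circumcircle).
The farthest pair is P_3–P_4 with squared distance 137. The circle on this segment as diameter has centre (-2, 0.5) and r² = 137/4 = 34.25.
Check P_1: distance² to centre = 6.25 ≤ 34.25, so it lies inside.
All remaining points lie in this disk, and no smaller disk contains both endpoints, so this is the minimum enclosing circle.

34.25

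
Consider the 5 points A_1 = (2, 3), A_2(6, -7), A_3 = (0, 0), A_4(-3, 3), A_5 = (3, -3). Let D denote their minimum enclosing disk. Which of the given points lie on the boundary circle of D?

The farthest pair is A_2–A_4 with squared distance 181. The circle on this segment as diameter has centre (1.5, -2) and r² = 181/4 = 45.25.
Check A_1: distance² to centre = 25.25 ≤ 45.25, so it lies inside.
All remaining points lie in this disk, and no smaller disk contains both endpoints, so this is the minimum enclosing circle.
The points at distance exactly r from the centre are A_2, A_4 — 2 points.

A_2, A_4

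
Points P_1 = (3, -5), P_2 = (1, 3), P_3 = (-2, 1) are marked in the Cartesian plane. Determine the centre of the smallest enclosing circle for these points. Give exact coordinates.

Side lengths²: P_1P_2² = 68, P_1P_3² = 61, P_2P_3² = 13.
Since P_1P_2² = 68 < 61 + 13 = 74, the triangle is acute, so the smallest enclosing circle is the circumcircle.
Circumcentre = (11/7, -31/28), r² = 13481/784.
Centre = (11/7, -31/28).

(11/7, -31/28)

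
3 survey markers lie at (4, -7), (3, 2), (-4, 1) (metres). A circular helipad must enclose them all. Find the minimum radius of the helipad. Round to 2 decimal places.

Call the three points A, B, C in the order given.
Side lengths²: AB² = 82, AC² = 128, BC² = 50.
Since AC² = 128 < 82 + 50 = 132, the triangle is acute, so the smallest enclosing circle is the circumcircle.
Circumcentre = (0.125, -2.875), r² = 32.03125.
r = √(32.03125) ≈ 5.66.

5.66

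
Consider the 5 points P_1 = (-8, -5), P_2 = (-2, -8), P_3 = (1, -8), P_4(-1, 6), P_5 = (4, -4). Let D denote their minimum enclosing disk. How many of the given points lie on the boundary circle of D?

3

By Welzl's lemma the MEC is supported by two points (diametrically opposite) or three points (on a circumcircle).
The minimum enclosing circle is determined by three boundary points: P_1, P_3, P_4.
Their circumcentre is (-1.75, -1.25) with r² = 53.125.
The farthest remaining point P_2 is at distance² 45.625 ≤ 53.125.
The points at distance exactly r from the centre are P_1, P_3, P_4 — 3 points.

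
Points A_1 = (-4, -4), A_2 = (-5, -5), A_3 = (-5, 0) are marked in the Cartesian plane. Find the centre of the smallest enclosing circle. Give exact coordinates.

Side lengths²: A_1A_2² = 2, A_1A_3² = 17, A_2A_3² = 25.
Since A_2A_3² = 25 ≥ 17 + 2 = 19, the angle opposite A_2A_3 is not acute, so the smallest enclosing circle has A_2A_3 as diameter.
Centre = midpoint of A_2A_3 = (-5, -2.5), r² = 25/4 = 6.25.
Centre = (-5, -2.5).

(-5, -2.5)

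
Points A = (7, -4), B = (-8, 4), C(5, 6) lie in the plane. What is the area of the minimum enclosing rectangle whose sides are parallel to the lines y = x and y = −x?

172.5

In coordinates u = x + y, v = x − y the rectangle is axis-aligned; the map (x,y)→(u,v) scales areas by 2.
u-values: 3, -4, 11; range = 11 − (-4) = 15.
v-values: 11, -12, -1; range = 11 − (-12) = 23.
Area = (15 × 23) / 2 = 172.5.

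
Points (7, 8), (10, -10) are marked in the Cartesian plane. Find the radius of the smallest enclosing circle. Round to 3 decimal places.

9.124

The smallest circle enclosing two points has them as diameter endpoints.
Centre = midpoint = (8.5, -1); r² = |(7, 8)−(10, -10)|²/4 = 333/4 = 83.25.
r = √(83.25) ≈ 9.124.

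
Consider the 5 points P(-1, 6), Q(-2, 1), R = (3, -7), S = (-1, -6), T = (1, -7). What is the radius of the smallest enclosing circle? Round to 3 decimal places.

6.801

A smallest enclosing disk is always determined by at most three of the input points on its boundary.
The farthest pair is P–R with squared distance 185. The circle on this segment as diameter has centre (1, -0.5) and r² = 185/4 = 46.25.
Check Q: distance² to centre = 11.25 ≤ 46.25, so it lies inside.
All remaining points lie in this disk, and no smaller disk contains both endpoints, so this is the minimum enclosing circle.
r = √(46.25) ≈ 6.801.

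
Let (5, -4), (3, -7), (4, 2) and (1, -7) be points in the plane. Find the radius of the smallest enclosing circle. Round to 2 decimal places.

4.74

The farthest pair is (4, 2)–(1, -7) with squared distance 90. The circle on this segment as diameter has centre (2.5, -2.5) and r² = 90/4 = 22.5.
Check (5, -4): distance² to centre = 8.5 ≤ 22.5, so it lies inside.
All remaining points lie in this disk, and no smaller disk contains both endpoints, so this is the minimum enclosing circle.
r = √(22.5) ≈ 4.74.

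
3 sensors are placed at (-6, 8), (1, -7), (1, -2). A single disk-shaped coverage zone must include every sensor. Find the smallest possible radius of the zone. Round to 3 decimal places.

Call the three points A, B, C in the order given.
Side lengths²: AB² = 274, AC² = 149, BC² = 25.
Since AB² = 274 ≥ 149 + 25 = 174, the angle opposite AB is not acute, so the smallest enclosing circle has AB as diameter.
Centre = midpoint of AB = (-2.5, 0.5), r² = 274/4 = 68.5.
r = √(68.5) ≈ 8.276.

8.276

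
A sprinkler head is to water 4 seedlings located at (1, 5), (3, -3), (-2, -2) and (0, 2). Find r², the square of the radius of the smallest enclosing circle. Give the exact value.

6409/361

By Welzl's lemma the MEC is supported by two points (diametrically opposite) or three points (on a circumcircle).
The minimum enclosing circle is determined by three boundary points: (1, 5), (3, -3), (-2, -2).
Their circumcentre is (22/19, 15/19) with r² = 6409/361.
The farthest remaining point (0, 2) is at distance² 1013/361 ≤ 6409/361.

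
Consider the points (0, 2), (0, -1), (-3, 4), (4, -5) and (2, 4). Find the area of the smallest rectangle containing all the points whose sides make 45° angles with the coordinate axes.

In coordinates u = x + y, v = x − y the rectangle is axis-aligned; the map (x,y)→(u,v) scales areas by 2.
u-values: 2, -1, 1, -1, 6; range = 6 − (-1) = 7.
v-values: -2, 1, -7, 9, -2; range = 9 − (-7) = 16.
Area = (7 × 16) / 2 = 56.

56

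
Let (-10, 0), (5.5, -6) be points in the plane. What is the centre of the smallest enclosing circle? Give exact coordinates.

The smallest circle enclosing two points has them as diameter endpoints.
Centre = midpoint = (-2.25, -3); r² = |(-10, 0)−(5.5, -6)|²/4 = 276.25/4 = 69.0625.
Centre = (-2.25, -3).

(-2.25, -3)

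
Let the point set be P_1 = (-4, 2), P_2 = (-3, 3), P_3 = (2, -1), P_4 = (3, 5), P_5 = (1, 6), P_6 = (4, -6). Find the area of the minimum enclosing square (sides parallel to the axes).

The bounding box has width 8 and height 12.
An axis-aligned square enclosing the set must have side ≥ max(width, height).
So the minimum side is max(8, 12) = 12.
Area = 12² = 144.

144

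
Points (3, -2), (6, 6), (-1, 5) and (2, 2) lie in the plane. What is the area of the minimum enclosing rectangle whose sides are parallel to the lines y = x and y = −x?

60.5

In coordinates u = x + y, v = x − y the rectangle is axis-aligned; the map (x,y)→(u,v) scales areas by 2.
u-values: 1, 12, 4, 4; range = 12 − 1 = 11.
v-values: 5, 0, -6, 0; range = 5 − (-6) = 11.
Area = (11 × 11) / 2 = 60.5.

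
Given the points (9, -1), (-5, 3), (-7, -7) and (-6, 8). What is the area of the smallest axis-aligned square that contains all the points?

The bounding box has width 16 and height 15.
An axis-aligned square enclosing the set must have side ≥ max(width, height).
So the minimum side is max(16, 15) = 16.
Area = 16² = 256.

256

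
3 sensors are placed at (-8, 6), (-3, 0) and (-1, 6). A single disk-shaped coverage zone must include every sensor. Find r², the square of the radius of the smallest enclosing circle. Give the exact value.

305/18

Call the three points A, B, C in the order given.
Side lengths²: AB² = 61, AC² = 49, BC² = 40.
Since AB² = 61 < 49 + 40 = 89, the triangle is acute, so the smallest enclosing circle is the circumcircle.
Circumcentre = (-4.5, 23/6), r² = 305/18.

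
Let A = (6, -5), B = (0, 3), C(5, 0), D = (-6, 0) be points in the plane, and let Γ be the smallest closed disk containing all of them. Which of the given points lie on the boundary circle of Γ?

A, D

By Welzl's lemma the MEC is supported by two points (diametrically opposite) or three points (on a circumcircle).
The farthest pair is A–D with squared distance 169. The circle on this segment as diameter has centre (0, -2.5) and r² = 169/4 = 42.25.
Check B: distance² to centre = 30.25 ≤ 42.25, so it lies inside.
All remaining points lie in this disk, and no smaller disk contains both endpoints, so this is the minimum enclosing circle.
The points at distance exactly r from the centre are A, D — 2 points.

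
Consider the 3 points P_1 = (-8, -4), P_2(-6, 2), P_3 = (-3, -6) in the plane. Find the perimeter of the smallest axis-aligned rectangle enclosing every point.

26

Width = max x − min x = -3 − (-8) = 5.
Height = max y − min y = 2 − (-6) = 8.
Perimeter = 2(5 + 8) = 26.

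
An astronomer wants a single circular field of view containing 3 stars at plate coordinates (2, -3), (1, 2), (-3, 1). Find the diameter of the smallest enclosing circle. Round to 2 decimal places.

Call the three points A, B, C in the order given.
Side lengths²: AB² = 26, AC² = 41, BC² = 17.
Since AC² = 41 < 26 + 17 = 43, the triangle is acute, so the smallest enclosing circle is the circumcircle.
Circumcentre = (-17/42, -37/42), r² = 9061/882.
Diameter = 2r = 2√(9061/882) ≈ 6.41.

6.41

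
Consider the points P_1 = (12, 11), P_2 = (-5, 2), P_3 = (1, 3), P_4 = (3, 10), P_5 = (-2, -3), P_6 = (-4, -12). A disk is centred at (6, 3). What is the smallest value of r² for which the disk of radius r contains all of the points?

325

The required radius is the distance from (6, 3) to the farthest point.
Squared distances: 100, 122, 25, 58, 100, 325.
Maximum is 325, attained at P_6.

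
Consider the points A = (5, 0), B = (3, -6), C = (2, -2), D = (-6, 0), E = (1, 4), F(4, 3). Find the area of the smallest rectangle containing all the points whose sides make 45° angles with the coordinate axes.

97.5

In coordinates u = x + y, v = x − y the rectangle is axis-aligned; the map (x,y)→(u,v) scales areas by 2.
u-values: 5, -3, 0, -6, 5, 7; range = 7 − (-6) = 13.
v-values: 5, 9, 4, -6, -3, 1; range = 9 − (-6) = 15.
Area = (13 × 15) / 2 = 97.5.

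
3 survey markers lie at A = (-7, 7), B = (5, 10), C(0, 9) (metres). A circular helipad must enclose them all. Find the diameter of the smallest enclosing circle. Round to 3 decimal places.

Side lengths²: AB² = 153, AC² = 53, BC² = 26.
Since AB² = 153 ≥ 53 + 26 = 79, the angle opposite AB is not acute, so the smallest enclosing circle has AB as diameter.
Centre = midpoint of AB = (-1, 8.5), r² = 153/4 = 38.25.
Diameter = 2r = 2√(38.25) ≈ 12.369.

12.369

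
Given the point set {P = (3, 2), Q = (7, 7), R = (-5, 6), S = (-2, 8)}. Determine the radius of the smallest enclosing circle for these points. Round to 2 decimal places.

The farthest pair is Q–R with squared distance 145. The circle on this segment as diameter has centre (1, 6.5) and r² = 145/4 = 36.25.
Check P: distance² to centre = 24.25 ≤ 36.25, so it lies inside.
All remaining points lie in this disk, and no smaller disk contains both endpoints, so this is the minimum enclosing circle.
r = √(36.25) ≈ 6.02.

6.02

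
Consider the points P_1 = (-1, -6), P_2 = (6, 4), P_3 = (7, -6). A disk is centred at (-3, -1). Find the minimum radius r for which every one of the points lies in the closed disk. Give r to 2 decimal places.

The required radius is the distance from (-3, -1) to the farthest point.
Squared distances: 29, 106, 125.
Maximum is 125, attained at P_3.
r = √125 ≈ 11.18.

11.18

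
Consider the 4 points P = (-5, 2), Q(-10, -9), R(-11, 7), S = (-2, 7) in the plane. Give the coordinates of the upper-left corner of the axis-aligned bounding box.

x-range [-11, -2], y-range [-9, 7].
The upper-left corner is (-11, 7).

(-11, 7)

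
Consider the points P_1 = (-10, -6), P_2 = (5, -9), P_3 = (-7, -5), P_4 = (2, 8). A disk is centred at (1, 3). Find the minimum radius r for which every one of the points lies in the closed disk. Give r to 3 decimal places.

The required radius is the distance from (1, 3) to the farthest point.
Squared distances: 202, 160, 128, 26.
Maximum is 202, attained at P_1.
r = √202 ≈ 14.213.

14.213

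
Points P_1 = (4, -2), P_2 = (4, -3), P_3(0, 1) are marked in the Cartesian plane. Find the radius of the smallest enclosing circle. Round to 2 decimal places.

Side lengths²: P_1P_2² = 1, P_1P_3² = 25, P_2P_3² = 32.
Since P_2P_3² = 32 ≥ 25 + 1 = 26, the angle opposite P_2P_3 is not acute, so the smallest enclosing circle has P_2P_3 as diameter.
Centre = midpoint of P_2P_3 = (2, -1), r² = 32/4 = 8.
r = √8 ≈ 2.83.

2.83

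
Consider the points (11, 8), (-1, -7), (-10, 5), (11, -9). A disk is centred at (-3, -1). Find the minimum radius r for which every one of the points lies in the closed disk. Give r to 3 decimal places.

The required radius is the distance from (-3, -1) to the farthest point.
Squared distances: 277, 40, 85, 260.
Maximum is 277, attained at (11, 8).
r = √277 ≈ 16.643.

16.643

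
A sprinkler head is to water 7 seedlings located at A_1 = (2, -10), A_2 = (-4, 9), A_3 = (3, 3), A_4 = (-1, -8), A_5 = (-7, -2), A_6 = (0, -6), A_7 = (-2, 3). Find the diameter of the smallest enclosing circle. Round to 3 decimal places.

The farthest pair is A_1–A_2 with squared distance 397. The circle on this segment as diameter has centre (-1, -0.5) and r² = 397/4 = 99.25.
Check A_3: distance² to centre = 28.25 ≤ 99.25, so it lies inside.
All remaining points lie in this disk, and no smaller disk contains both endpoints, so this is the minimum enclosing circle.
Diameter = 2r = 2√(99.25) ≈ 19.925.

19.925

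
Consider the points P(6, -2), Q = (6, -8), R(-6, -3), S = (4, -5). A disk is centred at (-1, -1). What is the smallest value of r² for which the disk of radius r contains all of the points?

98

The required radius is the distance from (-1, -1) to the farthest point.
Squared distances: 50, 98, 29, 41.
Maximum is 98, attained at Q.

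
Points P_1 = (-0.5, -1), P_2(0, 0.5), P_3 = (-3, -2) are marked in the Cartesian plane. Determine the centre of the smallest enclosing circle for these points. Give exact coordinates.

(-1.5, -0.75)

Side lengths²: P_1P_2² = 2.5, P_1P_3² = 7.25, P_2P_3² = 15.25.
Since P_2P_3² = 15.25 ≥ 7.25 + 2.5 = 9.75, the angle opposite P_2P_3 is not acute, so the smallest enclosing circle has P_2P_3 as diameter.
Centre = midpoint of P_2P_3 = (-1.5, -0.75), r² = 15.25/4 = 3.8125.
Centre = (-1.5, -0.75).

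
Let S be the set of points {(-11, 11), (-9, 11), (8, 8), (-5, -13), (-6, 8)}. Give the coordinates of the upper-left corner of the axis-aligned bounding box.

(-11, 11)

x-range [-11, 8], y-range [-13, 11].
The upper-left corner is (-11, 11).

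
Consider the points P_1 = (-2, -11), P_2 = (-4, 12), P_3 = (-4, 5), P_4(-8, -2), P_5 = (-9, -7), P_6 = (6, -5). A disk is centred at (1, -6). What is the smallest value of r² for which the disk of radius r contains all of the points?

The required radius is the distance from (1, -6) to the farthest point.
Squared distances: 34, 349, 146, 97, 101, 26.
Maximum is 349, attained at P_2.

349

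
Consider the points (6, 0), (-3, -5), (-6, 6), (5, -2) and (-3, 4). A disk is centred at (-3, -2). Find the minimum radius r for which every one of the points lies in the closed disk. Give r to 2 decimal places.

9.22

The required radius is the distance from (-3, -2) to the farthest point.
Squared distances: 85, 9, 73, 64, 36.
Maximum is 85, attained at (6, 0).
r = √85 ≈ 9.22.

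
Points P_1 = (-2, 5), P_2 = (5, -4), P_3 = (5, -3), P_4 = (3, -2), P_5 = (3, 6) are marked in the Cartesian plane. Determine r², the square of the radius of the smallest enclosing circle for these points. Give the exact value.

32.5

By Welzl's lemma the MEC is supported by two points (diametrically opposite) or three points (on a circumcircle).
The farthest pair is P_1–P_2 with squared distance 130. The circle on this segment as diameter has centre (1.5, 0.5) and r² = 130/4 = 32.5.
Check P_3: distance² to centre = 24.5 ≤ 32.5, so it lies inside.
All remaining points lie in this disk, and no smaller disk contains both endpoints, so this is the minimum enclosing circle.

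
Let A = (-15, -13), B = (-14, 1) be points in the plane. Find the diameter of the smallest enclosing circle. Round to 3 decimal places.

14.036

The smallest circle enclosing two points has them as diameter endpoints.
Centre = midpoint = (-14.5, -6); r² = |AB|²/4 = 197/4 = 49.25.
Diameter = 2r = 2√(49.25) ≈ 14.036.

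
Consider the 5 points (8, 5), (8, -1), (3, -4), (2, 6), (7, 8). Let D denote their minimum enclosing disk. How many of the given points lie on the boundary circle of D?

The minimum enclosing circle of a finite set is fixed by two of the points (as a diameter) or three (as a circumcircle).
The farthest pair is (3, -4)–(7, 8) with squared distance 160. The circle on this segment as diameter has centre (5, 2) and r² = 160/4 = 40.
Check (8, 5): distance² to centre = 18 ≤ 40, so it lies inside.
All remaining points lie in this disk, and no smaller disk contains both endpoints, so this is the minimum enclosing circle.
The points at distance exactly r from the centre are (3, -4), (7, 8) — 2 points.

2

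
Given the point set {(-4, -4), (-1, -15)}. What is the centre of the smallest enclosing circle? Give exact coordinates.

(-2.5, -9.5)

The smallest circle enclosing two points has them as diameter endpoints.
Centre = midpoint = (-2.5, -9.5); r² = |(-4, -4)−(-1, -15)|²/4 = 130/4 = 32.5.
Centre = (-2.5, -9.5).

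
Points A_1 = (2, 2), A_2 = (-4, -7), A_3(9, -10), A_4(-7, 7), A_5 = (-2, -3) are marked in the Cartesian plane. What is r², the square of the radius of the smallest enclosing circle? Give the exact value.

The minimum enclosing circle of a finite set is fixed by two of the points (as a diameter) or three (as a circumcircle).
The farthest pair is A_3–A_4 with squared distance 545. The circle on this segment as diameter has centre (1, -1.5) and r² = 545/4 = 136.25.
Check A_1: distance² to centre = 13.25 ≤ 136.25, so it lies inside.
All remaining points lie in this disk, and no smaller disk contains both endpoints, so this is the minimum enclosing circle.

136.25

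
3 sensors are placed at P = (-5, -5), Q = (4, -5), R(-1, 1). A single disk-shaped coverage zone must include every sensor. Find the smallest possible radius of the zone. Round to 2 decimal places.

Side lengths²: PQ² = 81, PR² = 52, QR² = 61.
Since PQ² = 81 < 61 + 52 = 113, the triangle is acute, so the smallest enclosing circle is the circumcircle.
Circumcentre = (-0.5, -11/3), r² = 793/36.
r = √(793/36) ≈ 4.69.

4.69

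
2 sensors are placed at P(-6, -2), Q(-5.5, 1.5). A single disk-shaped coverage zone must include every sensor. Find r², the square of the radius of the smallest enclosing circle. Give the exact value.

3.125

The smallest circle enclosing two points has them as diameter endpoints.
Centre = midpoint = (-5.75, -0.25); r² = |PQ|²/4 = 12.5/4 = 3.125.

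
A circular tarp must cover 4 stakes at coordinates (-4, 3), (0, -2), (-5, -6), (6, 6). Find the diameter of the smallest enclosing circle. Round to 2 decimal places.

A smallest enclosing disk is always determined by at most three of the input points on its boundary.
The farthest pair is (-5, -6)–(6, 6) with squared distance 265. The circle on this segment as diameter has centre (0.5, 0) and r² = 265/4 = 66.25.
Check (-4, 3): distance² to centre = 29.25 ≤ 66.25, so it lies inside.
All remaining points lie in this disk, and no smaller disk contains both endpoints, so this is the minimum enclosing circle.
Diameter = 2r = 2√(66.25) ≈ 16.28.

16.28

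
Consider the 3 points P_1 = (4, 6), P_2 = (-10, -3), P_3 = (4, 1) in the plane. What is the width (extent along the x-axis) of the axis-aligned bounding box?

max x = 4, min x = -10, so width = 14.

14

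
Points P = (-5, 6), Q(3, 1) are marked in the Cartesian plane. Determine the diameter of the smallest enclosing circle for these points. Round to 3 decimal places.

9.434

The smallest circle enclosing two points has them as diameter endpoints.
Centre = midpoint = (-1, 3.5); r² = |PQ|²/4 = 89/4 = 22.25.
Diameter = 2r = 2√(22.25) ≈ 9.434.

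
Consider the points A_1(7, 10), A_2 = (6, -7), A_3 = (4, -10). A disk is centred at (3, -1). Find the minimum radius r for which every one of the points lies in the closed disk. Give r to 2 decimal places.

11.70

The required radius is the distance from (3, -1) to the farthest point.
Squared distances: 137, 45, 82.
Maximum is 137, attained at A_1.
r = √137 ≈ 11.70.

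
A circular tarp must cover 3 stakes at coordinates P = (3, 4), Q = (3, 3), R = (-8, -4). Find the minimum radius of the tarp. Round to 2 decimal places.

Side lengths²: PQ² = 1, PR² = 185, QR² = 170.
Since PR² = 185 ≥ 170 + 1 = 171, the angle opposite PR is not acute, so the smallest enclosing circle has PR as diameter.
Centre = midpoint of PR = (-2.5, 0), r² = 185/4 = 46.25.
r = √(46.25) ≈ 6.80.

6.80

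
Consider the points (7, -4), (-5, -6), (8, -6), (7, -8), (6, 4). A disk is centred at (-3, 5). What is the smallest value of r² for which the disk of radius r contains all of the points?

The required radius is the distance from (-3, 5) to the farthest point.
Squared distances: 181, 125, 242, 269, 82.
Maximum is 269, attained at (7, -8).

269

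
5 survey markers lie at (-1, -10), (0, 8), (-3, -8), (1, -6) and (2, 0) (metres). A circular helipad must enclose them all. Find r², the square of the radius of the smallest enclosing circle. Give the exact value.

81.25

The minimum enclosing circle of a finite set is fixed by two of the points (as a diameter) or three (as a circumcircle).
The farthest pair is (-1, -10)–(0, 8) with squared distance 325. The circle on this segment as diameter has centre (-0.5, -1) and r² = 325/4 = 81.25.
Check (-3, -8): distance² to centre = 55.25 ≤ 81.25, so it lies inside.
All remaining points lie in this disk, and no smaller disk contains both endpoints, so this is the minimum enclosing circle.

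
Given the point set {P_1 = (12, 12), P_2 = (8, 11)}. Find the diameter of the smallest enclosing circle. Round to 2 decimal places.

The smallest circle enclosing two points has them as diameter endpoints.
Centre = midpoint = (10, 11.5); r² = |P_1P_2|²/4 = 17/4 = 4.25.
Diameter = 2r = 2√(4.25) ≈ 4.12.

4.12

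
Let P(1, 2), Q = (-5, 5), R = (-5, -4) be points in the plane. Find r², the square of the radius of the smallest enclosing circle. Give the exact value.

Side lengths²: PQ² = 45, PR² = 72, QR² = 81.
Since QR² = 81 < 72 + 45 = 117, the triangle is acute, so the smallest enclosing circle is the circumcircle.
Circumcentre = (-3.5, 0.5), r² = 22.5.

22.5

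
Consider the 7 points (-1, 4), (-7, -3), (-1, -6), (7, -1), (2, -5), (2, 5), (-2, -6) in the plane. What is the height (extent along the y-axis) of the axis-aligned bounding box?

11

max y = 5, min y = -6, so height = 11.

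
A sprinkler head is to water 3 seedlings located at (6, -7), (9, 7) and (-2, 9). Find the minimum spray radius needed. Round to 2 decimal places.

8.95

Call the three points A, B, C in the order given.
Side lengths²: AB² = 205, AC² = 320, BC² = 125.
Since AC² = 320 < 205 + 125 = 330, the triangle is acute, so the smallest enclosing circle is the circumcircle.
Circumcentre = (2.25, 1.125), r² = 80.078125.
r = √(80.078125) ≈ 8.95.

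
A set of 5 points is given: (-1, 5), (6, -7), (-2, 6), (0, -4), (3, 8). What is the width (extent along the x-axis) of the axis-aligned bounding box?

max x = 6, min x = -2, so width = 8.

8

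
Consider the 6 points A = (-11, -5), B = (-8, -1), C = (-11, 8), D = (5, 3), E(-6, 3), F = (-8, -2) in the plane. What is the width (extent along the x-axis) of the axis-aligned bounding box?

max x = 5, min x = -11, so width = 16.

16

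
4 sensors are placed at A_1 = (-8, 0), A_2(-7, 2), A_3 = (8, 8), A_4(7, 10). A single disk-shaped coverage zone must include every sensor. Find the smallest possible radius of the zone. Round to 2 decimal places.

By Welzl's lemma the MEC is supported by two points (diametrically opposite) or three points (on a circumcircle).
The farthest pair is A_1–A_4 with squared distance 325. The circle on this segment as diameter has centre (-0.5, 5) and r² = 325/4 = 81.25.
Check A_2: distance² to centre = 51.25 ≤ 81.25, so it lies inside.
All remaining points lie in this disk, and no smaller disk contains both endpoints, so this is the minimum enclosing circle.
r = √(81.25) ≈ 9.01.

9.01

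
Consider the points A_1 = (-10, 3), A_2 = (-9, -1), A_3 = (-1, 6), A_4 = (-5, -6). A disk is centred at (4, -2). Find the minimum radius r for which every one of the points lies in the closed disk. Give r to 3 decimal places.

14.866

The required radius is the distance from (4, -2) to the farthest point.
Squared distances: 221, 170, 89, 97.
Maximum is 221, attained at A_1.
r = √221 ≈ 14.866.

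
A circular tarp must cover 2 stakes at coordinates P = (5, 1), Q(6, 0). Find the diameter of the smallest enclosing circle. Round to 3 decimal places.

1.414

The smallest circle enclosing two points has them as diameter endpoints.
Centre = midpoint = (5.5, 0.5); r² = |PQ|²/4 = 2/4 = 0.5.
Diameter = 2r = 2√(0.5) ≈ 1.414.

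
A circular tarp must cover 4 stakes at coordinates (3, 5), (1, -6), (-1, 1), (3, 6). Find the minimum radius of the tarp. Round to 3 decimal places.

A smallest enclosing disk is always determined by at most three of the input points on its boundary.
The farthest pair is (1, -6)–(3, 6) with squared distance 148. The circle on this segment as diameter has centre (2, 0) and r² = 148/4 = 37.
Check (3, 5): distance² to centre = 26 ≤ 37, so it lies inside.
All remaining points lie in this disk, and no smaller disk contains both endpoints, so this is the minimum enclosing circle.
r = √37 ≈ 6.083.

6.083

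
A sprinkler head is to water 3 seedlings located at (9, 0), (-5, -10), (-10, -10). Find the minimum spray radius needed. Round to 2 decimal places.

10.74

Call the three points A, B, C in the order given.
Side lengths²: AB² = 296, AC² = 461, BC² = 25.
Since AC² = 461 ≥ 296 + 25 = 321, the angle opposite AC is not acute, so the smallest enclosing circle has AC as diameter.
Centre = midpoint of AC = (-0.5, -5), r² = 461/4 = 115.25.
r = √(115.25) ≈ 10.74.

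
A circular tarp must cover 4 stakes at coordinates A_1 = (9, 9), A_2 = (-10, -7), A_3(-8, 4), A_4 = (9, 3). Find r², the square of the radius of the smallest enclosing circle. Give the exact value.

A smallest enclosing disk is always determined by at most three of the input points on its boundary.
The farthest pair is A_1–A_2 with squared distance 617. The circle on this segment as diameter has centre (-0.5, 1) and r² = 617/4 = 154.25.
Check A_3: distance² to centre = 65.25 ≤ 154.25, so it lies inside.
All remaining points lie in this disk, and no smaller disk contains both endpoints, so this is the minimum enclosing circle.

154.25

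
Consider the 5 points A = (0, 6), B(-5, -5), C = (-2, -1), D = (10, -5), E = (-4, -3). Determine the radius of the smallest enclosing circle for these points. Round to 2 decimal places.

8.16

The minimum enclosing circle of a finite set is fixed by two of the points (as a diameter) or three (as a circumcircle).
The minimum enclosing circle is determined by three boundary points: A, B, D.
Their circumcentre is (2.5, -39/22) with r² = 16133/242.
The farthest remaining point E is at distance² 10589/242 ≤ 16133/242.
r = √(16133/242) ≈ 8.16.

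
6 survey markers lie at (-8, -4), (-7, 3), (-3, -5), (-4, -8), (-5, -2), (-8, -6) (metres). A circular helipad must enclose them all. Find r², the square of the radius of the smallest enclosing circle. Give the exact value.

32.5

The farthest pair is (-7, 3)–(-4, -8) with squared distance 130. The circle on this segment as diameter has centre (-5.5, -2.5) and r² = 130/4 = 32.5.
Check (-8, -4): distance² to centre = 8.5 ≤ 32.5, so it lies inside.
All remaining points lie in this disk, and no smaller disk contains both endpoints, so this is the minimum enclosing circle.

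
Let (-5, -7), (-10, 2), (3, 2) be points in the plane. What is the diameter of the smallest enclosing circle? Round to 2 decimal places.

Call the three points A, B, C in the order given.
Side lengths²: AB² = 106, AC² = 145, BC² = 169.
Since BC² = 169 < 145 + 106 = 251, the triangle is acute, so the smallest enclosing circle is the circumcircle.
Circumcentre = (-3.5, -5/18), r² = 7685/162.
Diameter = 2r = 2√(7685/162) ≈ 13.78.

13.78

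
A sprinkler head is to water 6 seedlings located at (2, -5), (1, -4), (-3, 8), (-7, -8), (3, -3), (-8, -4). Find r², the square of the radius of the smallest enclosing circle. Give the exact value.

8245/121

A smallest enclosing disk is always determined by at most three of the input points on its boundary.
The minimum enclosing circle is determined by three boundary points: (2, -5), (-3, 8), (-7, -8).
Their circumcentre is (-51/11, -1/11) with r² = 8245/121.
The farthest remaining point (3, -3) is at distance² 8080/121 ≤ 8245/121.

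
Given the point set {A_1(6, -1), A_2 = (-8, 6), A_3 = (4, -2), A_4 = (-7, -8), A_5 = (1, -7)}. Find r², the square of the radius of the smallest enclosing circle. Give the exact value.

The minimum enclosing circle is determined by three boundary points: A_1, A_2, A_4.
Their circumcentre is (-139/54, -35/54) with r² = 107365/1458.
The farthest remaining point A_5 is at distance² 77449/1458 ≤ 107365/1458.

107365/1458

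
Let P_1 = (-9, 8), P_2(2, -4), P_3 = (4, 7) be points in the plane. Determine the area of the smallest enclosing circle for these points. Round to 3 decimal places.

210.358

Side lengths²: P_1P_2² = 265, P_1P_3² = 170, P_2P_3² = 125.
Since P_1P_2² = 265 < 170 + 125 = 295, the triangle is acute, so the smallest enclosing circle is the circumcircle.
Circumcentre = (-167/58, 149/58), r² = 112625/1682.
Area = π·r² = π·112625/1682 ≈ 210.358.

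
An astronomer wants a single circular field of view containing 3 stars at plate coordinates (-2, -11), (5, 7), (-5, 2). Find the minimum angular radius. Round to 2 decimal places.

9.66

Call the three points A, B, C in the order given.
Side lengths²: AB² = 373, AC² = 178, BC² = 125.
Since AB² = 373 ≥ 178 + 125 = 303, the angle opposite AB is not acute, so the smallest enclosing circle has AB as diameter.
Centre = midpoint of AB = (1.5, -2), r² = 373/4 = 93.25.
r = √(93.25) ≈ 9.66.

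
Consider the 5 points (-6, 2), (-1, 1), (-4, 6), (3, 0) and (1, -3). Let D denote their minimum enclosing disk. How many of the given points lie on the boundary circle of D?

The minimum enclosing circle of a finite set is fixed by two of the points (as a diameter) or three (as a circumcircle).
The farthest pair is (-4, 6)–(1, -3) with squared distance 106. The circle on this segment as diameter has centre (-1.5, 1.5) and r² = 106/4 = 26.5.
Check (-6, 2): distance² to centre = 20.5 ≤ 26.5, so it lies inside.
All remaining points lie in this disk, and no smaller disk contains both endpoints, so this is the minimum enclosing circle.
The points at distance exactly r from the centre are (-4, 6), (1, -3) — 2 points.

2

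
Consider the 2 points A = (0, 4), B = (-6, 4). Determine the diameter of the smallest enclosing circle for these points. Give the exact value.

6

The smallest circle enclosing two points has them as diameter endpoints.
Centre = midpoint = (-3, 4); r² = |AB|²/4 = 36/4 = 9.
Diameter = 2r = 2√9 = 6.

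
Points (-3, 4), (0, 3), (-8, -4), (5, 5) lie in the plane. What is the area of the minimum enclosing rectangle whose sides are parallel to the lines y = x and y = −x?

In coordinates u = x + y, v = x − y the rectangle is axis-aligned; the map (x,y)→(u,v) scales areas by 2.
u-values: 1, 3, -12, 10; range = 10 − (-12) = 22.
v-values: -7, -3, -4, 0; range = 0 − (-7) = 7.
Area = (22 × 7) / 2 = 77.

77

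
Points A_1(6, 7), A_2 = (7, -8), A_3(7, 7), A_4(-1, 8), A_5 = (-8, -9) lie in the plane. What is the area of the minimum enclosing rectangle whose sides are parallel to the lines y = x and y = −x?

372

In coordinates u = x + y, v = x − y the rectangle is axis-aligned; the map (x,y)→(u,v) scales areas by 2.
u-values: 13, -1, 14, 7, -17; range = 14 − (-17) = 31.
v-values: -1, 15, 0, -9, 1; range = 15 − (-9) = 24.
Area = (31 × 24) / 2 = 372.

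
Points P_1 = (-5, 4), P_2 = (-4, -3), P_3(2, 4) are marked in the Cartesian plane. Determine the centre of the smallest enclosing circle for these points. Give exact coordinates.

Side lengths²: P_1P_2² = 50, P_1P_3² = 49, P_2P_3² = 85.
Since P_2P_3² = 85 < 50 + 49 = 99, the triangle is acute, so the smallest enclosing circle is the circumcircle.
Circumcentre = (-1.5, 13/14), r² = 2125/98.
Centre = (-1.5, 13/14).

(-1.5, 13/14)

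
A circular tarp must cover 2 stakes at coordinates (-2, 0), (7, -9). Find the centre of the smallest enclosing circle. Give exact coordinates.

The smallest circle enclosing two points has them as diameter endpoints.
Centre = midpoint = (2.5, -4.5); r² = |(-2, 0)−(7, -9)|²/4 = 162/4 = 40.5.
Centre = (2.5, -4.5).

(2.5, -4.5)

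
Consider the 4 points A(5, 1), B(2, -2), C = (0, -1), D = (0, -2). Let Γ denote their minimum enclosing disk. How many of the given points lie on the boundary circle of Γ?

A smallest enclosing disk is always determined by at most three of the input points on its boundary.
The farthest pair is A–D with squared distance 34. The circle on this segment as diameter has centre (2.5, -0.5) and r² = 34/4 = 8.5.
Check B: distance² to centre = 2.5 ≤ 8.5, so it lies inside.
All remaining points lie in this disk, and no smaller disk contains both endpoints, so this is the minimum enclosing circle.
The points at distance exactly r from the centre are A, D — 2 points.

2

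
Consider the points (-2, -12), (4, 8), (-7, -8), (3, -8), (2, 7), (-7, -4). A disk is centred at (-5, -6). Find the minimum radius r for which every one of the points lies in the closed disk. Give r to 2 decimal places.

The required radius is the distance from (-5, -6) to the farthest point.
Squared distances: 45, 277, 8, 68, 218, 8.
Maximum is 277, attained at (4, 8).
r = √277 ≈ 16.64.

16.64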